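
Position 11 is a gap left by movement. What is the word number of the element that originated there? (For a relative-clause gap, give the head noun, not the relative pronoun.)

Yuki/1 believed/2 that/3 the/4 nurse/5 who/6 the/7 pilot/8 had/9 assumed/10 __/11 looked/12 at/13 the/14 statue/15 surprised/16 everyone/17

The gap at 11 is the subject of "looked", inside a relative clause.
The relative pronoun is "who" (word 6); it is bound by the head noun immediately before it.
Its filler is the head noun "nurse", at word 5.

5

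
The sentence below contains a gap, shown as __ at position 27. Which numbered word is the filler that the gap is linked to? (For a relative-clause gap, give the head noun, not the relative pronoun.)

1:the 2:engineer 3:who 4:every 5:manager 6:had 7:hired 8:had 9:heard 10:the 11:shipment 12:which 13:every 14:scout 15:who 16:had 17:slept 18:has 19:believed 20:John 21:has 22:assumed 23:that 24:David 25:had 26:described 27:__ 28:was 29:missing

The gap at 27 is the object of "described", inside a relative clause.
The relative pronoun is "which" (word 12); it is bound by the head noun immediately before it.
Its filler is the head noun "shipment", at word 11.

11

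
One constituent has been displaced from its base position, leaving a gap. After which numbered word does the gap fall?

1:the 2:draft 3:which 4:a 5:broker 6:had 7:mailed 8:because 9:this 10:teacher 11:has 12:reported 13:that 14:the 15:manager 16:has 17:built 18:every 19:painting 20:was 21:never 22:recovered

The displaced element is "the draft" (word 2).
It functions as the direct object of "mailed", so the gap sits immediately after word 7 ("mailed").
Base order: A broker had mailed the draft because this teacher has reported that the manager has built every painting.

7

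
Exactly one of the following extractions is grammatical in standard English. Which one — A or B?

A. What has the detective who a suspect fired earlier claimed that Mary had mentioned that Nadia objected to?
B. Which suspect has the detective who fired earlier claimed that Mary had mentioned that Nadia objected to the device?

In B, the wh-phrase is extracted from inside a complex-NP island (relative clause) (introduced by "who"), which blocks movement.
In A, the extraction path crosses only that-complement boundaries, which are transparent.
So A is grammatical.

A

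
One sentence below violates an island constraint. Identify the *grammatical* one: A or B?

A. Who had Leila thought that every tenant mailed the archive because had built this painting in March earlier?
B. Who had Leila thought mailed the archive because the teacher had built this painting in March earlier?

In A, the wh-phrase is extracted from inside an adjunct island (introduced by "because"), which blocks movement.
In B, the extraction path crosses only that-complement boundaries, which are transparent.
So B is grammatical.

B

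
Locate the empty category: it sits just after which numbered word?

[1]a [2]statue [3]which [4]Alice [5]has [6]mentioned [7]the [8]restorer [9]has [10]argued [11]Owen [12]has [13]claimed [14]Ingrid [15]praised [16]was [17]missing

The displaced element is "a statue" (word 2).
It is linked across 3 clause boundaries (Ø → Ø → Ø).
It functions as the direct object of "praised", so the gap sits immediately after word 15 ("praised").
Base order: Alice has mentioned the restorer has argued Owen has claimed Ingrid praised a statue.

15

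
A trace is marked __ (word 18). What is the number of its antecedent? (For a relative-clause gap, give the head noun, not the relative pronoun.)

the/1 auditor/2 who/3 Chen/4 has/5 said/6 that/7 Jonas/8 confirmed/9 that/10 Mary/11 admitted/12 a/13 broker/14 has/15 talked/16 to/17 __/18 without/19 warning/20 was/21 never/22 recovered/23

2

The gap at 18 is the prepositional object of "talked", inside a relative clause.
The relative pronoun is "who" (word 3); it is bound by the head noun immediately before it.
Its filler is the head noun "auditor", at word 2.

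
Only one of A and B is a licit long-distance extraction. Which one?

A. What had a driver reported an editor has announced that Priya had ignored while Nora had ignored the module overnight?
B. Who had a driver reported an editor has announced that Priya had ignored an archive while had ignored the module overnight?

In B, the wh-phrase is extracted from inside an adjunct island (introduced by "while"), which blocks movement.
In A, the extraction path crosses only that-complement boundaries, which are transparent.
So A is grammatical.

A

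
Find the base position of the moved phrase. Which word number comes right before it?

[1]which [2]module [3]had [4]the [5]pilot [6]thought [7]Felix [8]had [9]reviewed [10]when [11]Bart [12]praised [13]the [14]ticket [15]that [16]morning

9

The displaced element is "which module" (word 2).
It is linked across 1 clause boundary (Ø).
It functions as the direct object of "reviewed", so the gap sits immediately after word 9 ("reviewed").
Base order: The pilot had thought Felix had reviewed which module when Bart praised the ticket that morning.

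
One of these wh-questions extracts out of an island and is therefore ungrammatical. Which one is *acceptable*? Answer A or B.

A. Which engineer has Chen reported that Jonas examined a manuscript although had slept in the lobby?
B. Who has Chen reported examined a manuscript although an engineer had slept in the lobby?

In A, the wh-phrase is extracted from inside an adjunct island (introduced by "although"), which blocks movement.
In B, the extraction path crosses only that-complement boundaries, which are transparent.
So B is grammatical.

B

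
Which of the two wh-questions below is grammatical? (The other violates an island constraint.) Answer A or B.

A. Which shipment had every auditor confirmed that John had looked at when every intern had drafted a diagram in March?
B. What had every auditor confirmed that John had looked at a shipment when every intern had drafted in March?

A

In B, the wh-phrase is extracted from inside an adjunct island (introduced by "when"), which blocks movement.
In A, the extraction path crosses only that-complement boundaries, which are transparent.
So A is grammatical.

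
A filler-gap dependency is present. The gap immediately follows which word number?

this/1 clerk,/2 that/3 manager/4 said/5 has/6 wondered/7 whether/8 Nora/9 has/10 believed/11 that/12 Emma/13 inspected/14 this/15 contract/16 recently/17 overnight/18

5

The displaced element is "this clerk" (word 2).
It is linked across 1 clause boundary (Ø).
It functions as the subject of "wondered", so the gap sits immediately after word 5 ("said").
Base order: That manager said this clerk has wondered whether Nora has believed that Emma inspected this contract recently overnight.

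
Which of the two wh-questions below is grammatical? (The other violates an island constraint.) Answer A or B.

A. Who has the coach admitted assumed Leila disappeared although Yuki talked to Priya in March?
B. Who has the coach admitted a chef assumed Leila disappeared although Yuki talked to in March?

In B, the wh-phrase is extracted from inside an adjunct island (introduced by "although"), which blocks movement.
In A, the extraction path crosses only that-complement boundaries, which are transparent.
So A is grammatical.

A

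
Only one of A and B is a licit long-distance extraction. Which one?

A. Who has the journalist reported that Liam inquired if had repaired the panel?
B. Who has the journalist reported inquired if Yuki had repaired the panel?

In A, the wh-phrase is extracted from inside a wh-island (introduced by "if"), which blocks movement.
In B, the extraction path crosses only that-complement boundaries, which are transparent.
So B is grammatical.

B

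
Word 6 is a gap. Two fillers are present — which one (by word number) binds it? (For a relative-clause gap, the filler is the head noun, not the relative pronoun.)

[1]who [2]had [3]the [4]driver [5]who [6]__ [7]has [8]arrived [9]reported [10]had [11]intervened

The marked gap is inside the relative clause, the subject of "arrived".
Its filler is the head noun "driver" (via "who"), at word 4.
(The other dependency links word 1 to a gap after word 9.)

4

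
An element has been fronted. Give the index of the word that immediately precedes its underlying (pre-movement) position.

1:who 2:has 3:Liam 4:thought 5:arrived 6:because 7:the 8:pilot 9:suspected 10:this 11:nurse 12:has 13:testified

4

The displaced element is "who" (word 1).
It is linked across 1 clause boundary (Ø).
It functions as the subject of "arrived", so the gap sits immediately after word 4 ("thought").
Base order: Liam has thought that who arrived because the pilot suspected this nurse has testified.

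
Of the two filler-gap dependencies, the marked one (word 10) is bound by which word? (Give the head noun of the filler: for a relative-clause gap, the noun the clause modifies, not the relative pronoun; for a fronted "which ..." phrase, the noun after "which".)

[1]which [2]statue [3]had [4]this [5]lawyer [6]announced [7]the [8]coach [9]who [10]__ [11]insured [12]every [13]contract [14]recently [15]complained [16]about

8

The marked gap is inside the relative clause, the subject of "insured".
Its filler is the head noun "coach" (via "who"), at word 8.
(The other dependency links word 2 to a gap after word 16.)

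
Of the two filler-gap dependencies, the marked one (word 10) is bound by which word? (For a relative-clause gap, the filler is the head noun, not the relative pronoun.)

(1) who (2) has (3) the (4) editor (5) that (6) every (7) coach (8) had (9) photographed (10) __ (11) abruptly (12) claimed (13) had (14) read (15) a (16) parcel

4

The marked gap is inside the relative clause, the direct object of "photographed".
Its filler is the head noun "editor" (via "that"), at word 4.
(The other dependency links word 1 to a gap after word 12.)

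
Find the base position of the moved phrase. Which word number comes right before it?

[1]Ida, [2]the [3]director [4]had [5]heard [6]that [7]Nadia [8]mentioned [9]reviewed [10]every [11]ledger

8

The displaced element is "Ida" (word 1).
It is linked across 2 clause boundaries (that → Ø).
It functions as the subject of "reviewed", so the gap sits immediately after word 8 ("mentioned").
Base order: The director had heard that Nadia mentioned that Ida reviewed every ledger.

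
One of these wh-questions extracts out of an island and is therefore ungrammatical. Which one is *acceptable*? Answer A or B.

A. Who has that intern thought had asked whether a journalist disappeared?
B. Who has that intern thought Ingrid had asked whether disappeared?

In B, the wh-phrase is extracted from inside a wh-island (introduced by "whether"), which blocks movement.
In A, the extraction path crosses only that-complement boundaries, which are transparent.
So A is grammatical.

A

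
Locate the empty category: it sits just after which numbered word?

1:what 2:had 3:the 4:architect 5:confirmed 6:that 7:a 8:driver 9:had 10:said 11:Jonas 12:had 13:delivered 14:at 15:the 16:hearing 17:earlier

The displaced element is "what" (word 1).
It is linked across 2 clause boundaries (that → Ø).
It functions as the direct object of "delivered", so the gap sits immediately after word 13 ("delivered").
Base order: The architect had confirmed that a driver had said Jonas had delivered what at the hearing earlier.

13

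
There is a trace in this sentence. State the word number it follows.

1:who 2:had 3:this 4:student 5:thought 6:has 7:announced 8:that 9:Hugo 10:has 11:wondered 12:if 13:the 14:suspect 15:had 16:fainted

The displaced element is "who" (word 1).
It is linked across 1 clause boundary (Ø).
It functions as the subject of "announced", so the gap sits immediately after word 5 ("thought").
Base order: This student had thought who has announced that Hugo has wondered if the suspect had fainted.

5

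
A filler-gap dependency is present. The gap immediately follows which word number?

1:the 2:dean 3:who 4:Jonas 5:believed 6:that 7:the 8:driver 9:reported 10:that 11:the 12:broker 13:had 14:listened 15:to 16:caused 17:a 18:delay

The displaced element is "the dean" (word 2).
It is linked across 2 clause boundaries (that → that).
It functions as the object of the preposition "to" of "listened", so the gap sits immediately after word 15 ("to").
Base order: Jonas believed that the driver reported that the broker had listened to the dean.

15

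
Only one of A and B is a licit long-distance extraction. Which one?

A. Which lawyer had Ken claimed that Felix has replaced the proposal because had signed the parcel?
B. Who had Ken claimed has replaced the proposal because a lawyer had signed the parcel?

B

In A, the wh-phrase is extracted from inside an adjunct island (introduced by "because"), which blocks movement.
In B, the extraction path crosses only that-complement boundaries, which are transparent.
So B is grammatical.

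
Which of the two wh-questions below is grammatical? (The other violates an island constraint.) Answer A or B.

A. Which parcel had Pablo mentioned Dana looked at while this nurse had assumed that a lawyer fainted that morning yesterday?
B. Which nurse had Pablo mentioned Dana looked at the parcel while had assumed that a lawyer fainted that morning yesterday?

A

In B, the wh-phrase is extracted from inside an adjunct island (introduced by "while"), which blocks movement.
In A, the extraction path crosses only that-complement boundaries, which are transparent.
So A is grammatical.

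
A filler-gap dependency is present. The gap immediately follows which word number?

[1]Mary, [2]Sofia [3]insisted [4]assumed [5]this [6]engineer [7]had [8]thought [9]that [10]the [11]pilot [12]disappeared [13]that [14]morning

The displaced element is "Mary" (word 1).
It is linked across 1 clause boundary (Ø).
It functions as the subject of "assumed", so the gap sits immediately after word 3 ("insisted").
Base order: Sofia insisted that Mary assumed this engineer had thought that the pilot disappeared that morning.

3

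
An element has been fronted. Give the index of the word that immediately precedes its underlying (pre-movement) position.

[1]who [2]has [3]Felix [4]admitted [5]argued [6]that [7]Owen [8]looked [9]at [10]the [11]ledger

4

The displaced element is "who" (word 1).
It is linked across 1 clause boundary (Ø).
It functions as the subject of "argued", so the gap sits immediately after word 4 ("admitted").
Base order: Felix has admitted that who argued that Owen looked at the ledger.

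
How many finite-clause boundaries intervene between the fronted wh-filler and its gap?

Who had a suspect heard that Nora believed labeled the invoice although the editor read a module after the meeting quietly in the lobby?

"who" is extracted from the subject of "labeled".
Boundaries crossed, outermost first: [that], [Ø] — 2 in total.

2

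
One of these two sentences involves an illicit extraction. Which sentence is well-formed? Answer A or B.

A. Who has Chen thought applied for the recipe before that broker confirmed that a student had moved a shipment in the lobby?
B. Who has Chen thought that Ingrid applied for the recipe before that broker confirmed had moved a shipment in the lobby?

A

In B, the wh-phrase is extracted from inside an adjunct island (introduced by "before"), which blocks movement.
In A, the extraction path crosses only that-complement boundaries, which are transparent.
So A is grammatical.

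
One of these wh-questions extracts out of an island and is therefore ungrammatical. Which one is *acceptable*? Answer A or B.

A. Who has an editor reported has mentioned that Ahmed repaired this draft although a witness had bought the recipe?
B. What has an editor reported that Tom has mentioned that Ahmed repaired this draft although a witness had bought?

In B, the wh-phrase is extracted from inside an adjunct island (introduced by "although"), which blocks movement.
In A, the extraction path crosses only that-complement boundaries, which are transparent.
So A is grammatical.

A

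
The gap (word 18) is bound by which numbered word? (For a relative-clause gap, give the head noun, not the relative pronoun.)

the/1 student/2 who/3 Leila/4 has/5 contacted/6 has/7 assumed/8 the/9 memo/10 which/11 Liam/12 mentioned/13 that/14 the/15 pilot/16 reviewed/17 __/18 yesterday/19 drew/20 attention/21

The gap at 18 is the object of "reviewed", inside a relative clause.
The relative pronoun is "which" (word 11); it is bound by the head noun immediately before it.
Its filler is the head noun "memo", at word 10.

10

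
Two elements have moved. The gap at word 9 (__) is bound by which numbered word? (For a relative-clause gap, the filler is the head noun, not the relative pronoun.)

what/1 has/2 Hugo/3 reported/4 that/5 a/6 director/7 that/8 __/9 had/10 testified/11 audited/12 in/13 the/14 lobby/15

7

The marked gap is inside the relative clause, the subject of "testified".
Its filler is the head noun "director" (via "that"), at word 7.
(The other dependency links word 1 to a gap after word 12.)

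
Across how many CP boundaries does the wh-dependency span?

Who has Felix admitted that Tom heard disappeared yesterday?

2

"who" is extracted from the subject of "disappeared".
Boundaries crossed, outermost first: [that], [Ø] — 2 in total.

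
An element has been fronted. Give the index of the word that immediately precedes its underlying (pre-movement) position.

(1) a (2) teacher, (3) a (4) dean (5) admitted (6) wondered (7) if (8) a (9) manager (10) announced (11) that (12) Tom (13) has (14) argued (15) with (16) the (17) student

5

The displaced element is "a teacher" (word 2).
It is linked across 1 clause boundary (Ø).
It functions as the subject of "wondered", so the gap sits immediately after word 5 ("admitted").
Base order: A dean admitted a teacher wondered if a manager announced that Tom has argued with the student.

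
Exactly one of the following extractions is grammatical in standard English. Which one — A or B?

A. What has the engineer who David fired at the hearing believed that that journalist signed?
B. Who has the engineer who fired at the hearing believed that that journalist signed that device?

In B, the wh-phrase is extracted from inside a complex-NP island (relative clause) (introduced by "who"), which blocks movement.
In A, the extraction path crosses only that-complement boundaries, which are transparent.
So A is grammatical.

A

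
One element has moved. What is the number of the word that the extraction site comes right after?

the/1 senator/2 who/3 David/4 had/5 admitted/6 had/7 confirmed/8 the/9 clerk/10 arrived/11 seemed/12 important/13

The displaced element is "the senator" (word 2).
It is linked across 1 clause boundary (Ø).
It functions as the subject of "confirmed", so the gap sits immediately after word 6 ("admitted").
Base order: David had admitted that the senator had confirmed the clerk arrived.

6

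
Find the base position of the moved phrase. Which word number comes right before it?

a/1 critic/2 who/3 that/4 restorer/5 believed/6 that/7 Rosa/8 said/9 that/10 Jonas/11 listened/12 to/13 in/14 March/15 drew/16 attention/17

13

The displaced element is "a critic" (word 2).
It is linked across 2 clause boundaries (that → that).
It functions as the object of the preposition "to" of "listened", so the gap sits immediately after word 13 ("to").
Base order: That restorer believed that Rosa said that Jonas listened to a critic in March.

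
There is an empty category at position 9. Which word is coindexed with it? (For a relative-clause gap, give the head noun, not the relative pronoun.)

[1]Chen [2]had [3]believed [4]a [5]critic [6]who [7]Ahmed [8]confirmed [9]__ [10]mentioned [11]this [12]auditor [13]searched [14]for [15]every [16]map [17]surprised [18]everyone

5

The gap at 9 is the subject of "mentioned", inside a relative clause.
The relative pronoun is "who" (word 6); it is bound by the head noun immediately before it.
Its filler is the head noun "critic", at word 5.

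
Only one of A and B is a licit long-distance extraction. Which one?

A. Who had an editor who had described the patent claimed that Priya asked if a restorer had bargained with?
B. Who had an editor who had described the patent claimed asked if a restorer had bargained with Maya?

B

In A, the wh-phrase is extracted from inside a wh-island (introduced by "if"), which blocks movement.
In B, the extraction path crosses only that-complement boundaries, which are transparent.
So B is grammatical.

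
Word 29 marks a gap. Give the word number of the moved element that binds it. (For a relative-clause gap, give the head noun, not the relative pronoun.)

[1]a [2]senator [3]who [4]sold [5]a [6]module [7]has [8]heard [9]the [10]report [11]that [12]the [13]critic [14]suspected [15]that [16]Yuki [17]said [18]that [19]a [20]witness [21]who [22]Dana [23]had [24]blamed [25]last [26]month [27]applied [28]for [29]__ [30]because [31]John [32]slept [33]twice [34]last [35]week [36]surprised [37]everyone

The gap at 29 is the prepositional object of "applied", inside a relative clause.
The relative pronoun is "that" (word 11); it is bound by the head noun immediately before it.
Its filler is the head noun "report", at word 10.

10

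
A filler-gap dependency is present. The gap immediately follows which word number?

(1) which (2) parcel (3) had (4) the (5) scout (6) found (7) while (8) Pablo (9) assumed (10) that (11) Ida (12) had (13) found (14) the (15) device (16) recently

The displaced element is "which parcel" (word 2).
It functions as the direct object of "found", so the gap sits immediately after word 6 ("found").
Base order: The scout had found which parcel while Pablo assumed that Ida had found the device recently.

6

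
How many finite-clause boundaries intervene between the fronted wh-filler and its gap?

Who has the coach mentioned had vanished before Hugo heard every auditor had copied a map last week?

"who" is extracted from the subject of "vanished".
Boundaries crossed, outermost first: [Ø] — 1 in total.

1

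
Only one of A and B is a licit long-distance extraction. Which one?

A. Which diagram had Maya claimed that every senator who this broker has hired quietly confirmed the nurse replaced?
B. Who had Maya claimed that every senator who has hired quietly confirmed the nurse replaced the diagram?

In B, the wh-phrase is extracted from inside a complex-NP island (relative clause) (introduced by "who"), which blocks movement.
In A, the extraction path crosses only that-complement boundaries, which are transparent.
So A is grammatical.

A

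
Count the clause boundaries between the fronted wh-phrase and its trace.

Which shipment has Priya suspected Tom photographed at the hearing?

1

"which shipment" is extracted from the object of "photographed".
Boundaries crossed, outermost first: [Ø] — 1 in total.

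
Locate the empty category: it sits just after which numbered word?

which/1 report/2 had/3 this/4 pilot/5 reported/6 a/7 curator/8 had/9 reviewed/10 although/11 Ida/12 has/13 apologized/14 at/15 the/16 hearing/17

10

The displaced element is "which report" (word 2).
It is linked across 1 clause boundary (Ø).
It functions as the direct object of "reviewed", so the gap sits immediately after word 10 ("reviewed").
Base order: This pilot had reported a curator had reviewed which report although Ida has apologized at the hearing.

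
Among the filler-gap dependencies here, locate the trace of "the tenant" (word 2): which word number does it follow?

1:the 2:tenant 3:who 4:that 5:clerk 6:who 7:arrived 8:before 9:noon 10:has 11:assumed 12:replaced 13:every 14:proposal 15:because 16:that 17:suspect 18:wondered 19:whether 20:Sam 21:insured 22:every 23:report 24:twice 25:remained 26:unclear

11

The displaced element is "the tenant" (word 2).
It is linked across 1 clause boundary (Ø).
It functions as the subject of "replaced", so the gap sits immediately after word 11 ("assumed").
Base order: That clerk who arrived before noon has assumed the tenant replaced every proposal because that suspect wondered whether Sam insured every report twice.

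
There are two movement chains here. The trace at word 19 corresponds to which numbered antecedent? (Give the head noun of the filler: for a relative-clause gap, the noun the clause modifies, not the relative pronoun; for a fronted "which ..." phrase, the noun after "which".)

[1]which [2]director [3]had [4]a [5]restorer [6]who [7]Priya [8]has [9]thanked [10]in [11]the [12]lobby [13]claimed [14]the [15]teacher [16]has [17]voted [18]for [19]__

The marked gap is the object of the preposition "for" of "voted".
Its filler is the fronted wh-phrase "which director", at word 2.
(The other dependency links word 5 to a gap after word 9.)

2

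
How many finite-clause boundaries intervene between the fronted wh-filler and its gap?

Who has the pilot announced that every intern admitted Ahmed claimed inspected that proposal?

"who" is extracted from the subject of "inspected".
Boundaries crossed, outermost first: [that], [Ø], [Ø] — 3 in total.

3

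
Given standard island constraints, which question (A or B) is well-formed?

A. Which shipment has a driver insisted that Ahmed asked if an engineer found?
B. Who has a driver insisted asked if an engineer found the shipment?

In A, the wh-phrase is extracted from inside a wh-island (introduced by "if"), which blocks movement.
In B, the extraction path crosses only that-complement boundaries, which are transparent.
So B is grammatical.

B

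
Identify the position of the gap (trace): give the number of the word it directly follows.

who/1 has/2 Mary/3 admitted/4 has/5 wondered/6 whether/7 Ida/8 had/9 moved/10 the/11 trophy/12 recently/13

4

The displaced element is "who" (word 1).
It is linked across 1 clause boundary (Ø).
It functions as the subject of "wondered", so the gap sits immediately after word 4 ("admitted").
Base order: Mary has admitted that who has wondered whether Ida had moved the trophy recently.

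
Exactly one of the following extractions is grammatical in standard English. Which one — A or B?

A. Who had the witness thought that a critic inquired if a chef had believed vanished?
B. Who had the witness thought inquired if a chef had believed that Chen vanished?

In A, the wh-phrase is extracted from inside a wh-island (introduced by "if"), which blocks movement.
In B, the extraction path crosses only that-complement boundaries, which are transparent.
So B is grammatical.

B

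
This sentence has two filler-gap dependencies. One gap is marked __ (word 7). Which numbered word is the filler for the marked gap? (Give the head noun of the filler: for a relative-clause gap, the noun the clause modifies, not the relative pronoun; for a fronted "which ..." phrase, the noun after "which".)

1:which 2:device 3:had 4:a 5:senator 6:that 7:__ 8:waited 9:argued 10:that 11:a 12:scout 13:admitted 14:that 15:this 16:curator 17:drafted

5

The marked gap is inside the relative clause, the subject of "waited".
Its filler is the head noun "senator" (via "that"), at word 5.
(The other dependency links word 2 to a gap after word 17.)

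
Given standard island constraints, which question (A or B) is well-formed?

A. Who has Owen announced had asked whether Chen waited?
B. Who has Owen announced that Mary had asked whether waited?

A

In B, the wh-phrase is extracted from inside a wh-island (introduced by "whether"), which blocks movement.
In A, the extraction path crosses only that-complement boundaries, which are transparent.
So A is grammatical.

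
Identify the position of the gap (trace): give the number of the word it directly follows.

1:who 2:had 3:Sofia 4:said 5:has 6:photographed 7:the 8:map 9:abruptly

The displaced element is "who" (word 1).
It is linked across 1 clause boundary (Ø).
It functions as the subject of "photographed", so the gap sits immediately after word 4 ("said").
Base order: Sofia had said that who has photographed the map abruptly.

4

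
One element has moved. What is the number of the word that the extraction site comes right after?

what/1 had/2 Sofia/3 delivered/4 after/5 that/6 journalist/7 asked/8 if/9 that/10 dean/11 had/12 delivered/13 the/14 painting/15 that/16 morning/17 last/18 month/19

The displaced element is "what" (word 1).
It functions as the direct object of "delivered", so the gap sits immediately after word 4 ("delivered").
Base order: Sofia had delivered what after that journalist asked if that dean had delivered the painting that morning last month.

4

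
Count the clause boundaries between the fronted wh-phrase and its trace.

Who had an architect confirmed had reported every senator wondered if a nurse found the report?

1

"who" is extracted from the subject of "reported".
Boundaries crossed, outermost first: [Ø] — 1 in total.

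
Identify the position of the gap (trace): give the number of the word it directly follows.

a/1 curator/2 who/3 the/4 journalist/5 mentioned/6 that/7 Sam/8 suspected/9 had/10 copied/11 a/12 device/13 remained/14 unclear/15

9

The displaced element is "a curator" (word 2).
It is linked across 2 clause boundaries (that → Ø).
It functions as the subject of "copied", so the gap sits immediately after word 9 ("suspected").
Base order: The journalist mentioned that Sam suspected a curator had copied a device.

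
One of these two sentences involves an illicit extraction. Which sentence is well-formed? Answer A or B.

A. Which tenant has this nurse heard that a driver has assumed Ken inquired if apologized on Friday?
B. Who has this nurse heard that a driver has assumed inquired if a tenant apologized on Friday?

B

In A, the wh-phrase is extracted from inside a wh-island (introduced by "if"), which blocks movement.
In B, the extraction path crosses only that-complement boundaries, which are transparent.
So B is grammatical.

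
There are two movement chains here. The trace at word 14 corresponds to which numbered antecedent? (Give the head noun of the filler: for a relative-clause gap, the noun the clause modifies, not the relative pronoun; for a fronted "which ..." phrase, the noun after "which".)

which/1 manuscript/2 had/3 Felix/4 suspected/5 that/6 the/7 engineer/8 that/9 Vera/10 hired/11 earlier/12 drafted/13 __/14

2

The marked gap is the direct object of "drafted".
Its filler is the fronted wh-phrase "which manuscript", at word 2.
(The other dependency links word 8 to a gap after word 11.)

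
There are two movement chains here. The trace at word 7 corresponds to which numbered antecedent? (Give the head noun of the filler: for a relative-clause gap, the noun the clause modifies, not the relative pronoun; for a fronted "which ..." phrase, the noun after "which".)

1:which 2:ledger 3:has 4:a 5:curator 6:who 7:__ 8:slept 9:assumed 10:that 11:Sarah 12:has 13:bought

5

The marked gap is inside the relative clause, the subject of "slept".
Its filler is the head noun "curator" (via "who"), at word 5.
(The other dependency links word 2 to a gap after word 13.)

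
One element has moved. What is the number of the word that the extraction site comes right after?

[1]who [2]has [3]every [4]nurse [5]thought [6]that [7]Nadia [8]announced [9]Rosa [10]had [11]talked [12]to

The displaced element is "who" (word 1).
It is linked across 2 clause boundaries (that → Ø).
It functions as the object of the preposition "to" of "talked", so the gap sits immediately after word 12 ("to").
Base order: Every nurse has thought that Nadia announced Rosa had talked to who.

12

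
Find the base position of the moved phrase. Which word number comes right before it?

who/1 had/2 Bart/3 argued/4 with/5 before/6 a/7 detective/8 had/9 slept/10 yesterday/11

5

The displaced element is "who" (word 1).
It functions as the object of the preposition "with" of "argued", so the gap sits immediately after word 5 ("with").
Base order: Bart had argued with who before a detective had slept yesterday.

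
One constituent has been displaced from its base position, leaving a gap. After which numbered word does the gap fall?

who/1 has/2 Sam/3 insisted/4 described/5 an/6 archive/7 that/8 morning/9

The displaced element is "who" (word 1).
It is linked across 1 clause boundary (Ø).
It functions as the subject of "described", so the gap sits immediately after word 4 ("insisted").
Base order: Sam has insisted that who described an archive that morning.

4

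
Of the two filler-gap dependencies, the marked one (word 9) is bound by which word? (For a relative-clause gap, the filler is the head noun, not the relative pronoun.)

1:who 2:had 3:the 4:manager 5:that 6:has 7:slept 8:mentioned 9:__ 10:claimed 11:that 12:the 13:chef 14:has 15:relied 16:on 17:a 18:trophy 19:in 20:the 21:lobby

The marked gap is the subject of "claimed".
Its filler is the fronted wh-phrase "who", at word 1.
(The other dependency links word 4 to a gap after word 5.)

1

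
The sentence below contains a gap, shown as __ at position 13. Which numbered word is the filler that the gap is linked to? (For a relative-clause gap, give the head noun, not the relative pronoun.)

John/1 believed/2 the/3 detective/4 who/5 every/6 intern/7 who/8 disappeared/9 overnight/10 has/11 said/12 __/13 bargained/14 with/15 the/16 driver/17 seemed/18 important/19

4

The gap at 13 is the subject of "bargained", inside a relative clause.
The relative pronoun is "who" (word 5); it is bound by the head noun immediately before it.
Its filler is the head noun "detective", at word 4.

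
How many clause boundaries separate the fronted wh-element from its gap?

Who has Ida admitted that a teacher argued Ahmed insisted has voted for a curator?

3

"who" is extracted from the subject of "voted".
Boundaries crossed, outermost first: [that], [Ø], [Ø] — 3 in total.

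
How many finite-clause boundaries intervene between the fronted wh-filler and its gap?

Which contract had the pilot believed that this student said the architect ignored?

2

"which contract" is extracted from the object of "ignored".
Boundaries crossed, outermost first: [that], [Ø] — 2 in total.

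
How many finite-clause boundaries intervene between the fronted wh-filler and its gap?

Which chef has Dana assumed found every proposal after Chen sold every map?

1

"which chef" is extracted from the subject of "found".
Boundaries crossed, outermost first: [Ø] — 1 in total.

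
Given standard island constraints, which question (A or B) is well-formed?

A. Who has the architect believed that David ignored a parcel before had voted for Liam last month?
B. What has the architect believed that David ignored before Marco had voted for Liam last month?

In A, the wh-phrase is extracted from inside an adjunct island (introduced by "before"), which blocks movement.
In B, the extraction path crosses only that-complement boundaries, which are transparent.
So B is grammatical.

B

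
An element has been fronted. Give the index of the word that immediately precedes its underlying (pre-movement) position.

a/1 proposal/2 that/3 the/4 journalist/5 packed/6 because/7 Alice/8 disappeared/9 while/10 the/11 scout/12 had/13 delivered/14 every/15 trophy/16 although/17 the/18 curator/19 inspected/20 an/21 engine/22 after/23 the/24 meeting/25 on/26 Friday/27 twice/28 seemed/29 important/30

6

The displaced element is "a proposal" (word 2).
It functions as the direct object of "packed", so the gap sits immediately after word 6 ("packed").
Base order: The journalist packed a proposal because Alice disappeared while the scout had delivered every trophy although the curator inspected an engine after the meeting on Friday twice.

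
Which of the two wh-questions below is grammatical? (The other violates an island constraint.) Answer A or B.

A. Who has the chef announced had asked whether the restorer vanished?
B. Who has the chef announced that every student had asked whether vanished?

A

In B, the wh-phrase is extracted from inside a wh-island (introduced by "whether"), which blocks movement.
In A, the extraction path crosses only that-complement boundaries, which are transparent.
So A is grammatical.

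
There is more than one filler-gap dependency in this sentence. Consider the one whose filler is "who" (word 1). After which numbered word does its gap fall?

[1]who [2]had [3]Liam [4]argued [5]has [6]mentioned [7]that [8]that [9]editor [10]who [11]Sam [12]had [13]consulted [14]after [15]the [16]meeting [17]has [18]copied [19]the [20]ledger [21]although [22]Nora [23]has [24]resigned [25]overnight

4

The displaced element is "who" (word 1).
It is linked across 1 clause boundary (Ø).
It functions as the subject of "mentioned", so the gap sits immediately after word 4 ("argued").
Base order: Liam had argued that who has mentioned that that editor who Sam had consulted after the meeting has copied the ledger although Nora has resigned overnight.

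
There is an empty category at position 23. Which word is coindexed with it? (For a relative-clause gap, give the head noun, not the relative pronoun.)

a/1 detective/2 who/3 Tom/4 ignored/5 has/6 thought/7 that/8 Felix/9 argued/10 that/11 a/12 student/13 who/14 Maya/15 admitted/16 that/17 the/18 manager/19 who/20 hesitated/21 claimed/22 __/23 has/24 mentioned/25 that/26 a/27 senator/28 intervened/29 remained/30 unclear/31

13

The gap at 23 is the subject of "mentioned", inside a relative clause.
The relative pronoun is "who" (word 14); it is bound by the head noun immediately before it.
Its filler is the head noun "student", at word 13.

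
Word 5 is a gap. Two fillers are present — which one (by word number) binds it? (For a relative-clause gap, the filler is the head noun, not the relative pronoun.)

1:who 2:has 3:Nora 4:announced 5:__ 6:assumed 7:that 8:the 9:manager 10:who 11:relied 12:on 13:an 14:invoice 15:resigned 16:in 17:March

The marked gap is the subject of "assumed".
Its filler is the fronted wh-phrase "who", at word 1.
(The other dependency links word 9 to a gap after word 10.)

1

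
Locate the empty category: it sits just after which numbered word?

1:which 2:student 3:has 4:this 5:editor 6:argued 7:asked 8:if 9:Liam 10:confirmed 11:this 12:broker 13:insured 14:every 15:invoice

The displaced element is "which student" (word 2).
It is linked across 1 clause boundary (Ø).
It functions as the subject of "asked", so the gap sits immediately after word 6 ("argued").
Base order: This editor has argued that which student asked if Liam confirmed this broker insured every invoice.

6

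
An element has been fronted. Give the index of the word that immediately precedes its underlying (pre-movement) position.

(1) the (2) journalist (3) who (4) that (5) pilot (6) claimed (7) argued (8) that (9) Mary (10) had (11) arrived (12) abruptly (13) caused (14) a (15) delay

6

The displaced element is "the journalist" (word 2).
It is linked across 1 clause boundary (Ø).
It functions as the subject of "argued", so the gap sits immediately after word 6 ("claimed").
Base order: That pilot claimed that the journalist argued that Mary had arrived abruptly.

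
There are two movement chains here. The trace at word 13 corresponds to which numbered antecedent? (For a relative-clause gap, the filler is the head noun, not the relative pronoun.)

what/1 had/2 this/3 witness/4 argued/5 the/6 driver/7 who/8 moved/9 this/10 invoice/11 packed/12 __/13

1

The marked gap is the direct object of "packed".
Its filler is the fronted wh-phrase "what", at word 1.
(The other dependency links word 7 to a gap after word 8.)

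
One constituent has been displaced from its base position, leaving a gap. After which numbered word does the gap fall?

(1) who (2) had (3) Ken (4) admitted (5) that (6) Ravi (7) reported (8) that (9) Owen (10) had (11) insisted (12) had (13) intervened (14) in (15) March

The displaced element is "who" (word 1).
It is linked across 3 clause boundaries (that → that → Ø).
It functions as the subject of "intervened", so the gap sits immediately after word 11 ("insisted").
Base order: Ken had admitted that Ravi reported that Owen had insisted who had intervened in March.

11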